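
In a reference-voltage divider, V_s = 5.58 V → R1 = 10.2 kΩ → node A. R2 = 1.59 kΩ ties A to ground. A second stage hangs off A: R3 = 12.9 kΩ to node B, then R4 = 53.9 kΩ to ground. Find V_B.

V_B ≈ 0.595 V

The second stage (R3 + R4 = 66.80 kΩ) loads node A in parallel with R2.
Effective lower resistance at A: R2 ‖ 66.80 = 1.553 kΩ.
So V_A = 5.58 × 0.1321 = 0.7373 V.
Then the unloaded second divider: V_B = V_A × R4/(R3+R4) = 0.7373 × 0.8069 = 0.5949 V.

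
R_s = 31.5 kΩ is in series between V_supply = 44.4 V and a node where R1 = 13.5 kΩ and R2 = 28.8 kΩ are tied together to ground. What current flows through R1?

Combine the parallel branches: R_p = (1/13.5 + 1/28.8)⁻¹ = 9.191 kΩ.
V_A = 44.4 × 9.191/40.69 = 10.03 V.
I(R1) = V_A / R1 = 10.03/13.5 = 0.7429 mA.

I ≈ 0.743 mA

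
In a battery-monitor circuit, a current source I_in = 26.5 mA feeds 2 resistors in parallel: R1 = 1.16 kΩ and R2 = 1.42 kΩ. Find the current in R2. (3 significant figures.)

With just two branches, the current splits inversely with resistance.
So I = 26.5 × 1.16/2.580 = 11.91 mA.

I ≈ 11.9 mA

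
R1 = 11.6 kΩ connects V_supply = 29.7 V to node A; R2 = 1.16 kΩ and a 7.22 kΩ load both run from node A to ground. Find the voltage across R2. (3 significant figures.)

R2 ‖ R_L = (1.16 × 7.22)/(1.16 + 7.22) = 0.9994 kΩ.
Now apply the divider: V_out = 29.7 × 0.07932 = 2.356 V.
(Unloaded it would be 2.70 V; the load pulls it down.)

V_out ≈ 2.36 V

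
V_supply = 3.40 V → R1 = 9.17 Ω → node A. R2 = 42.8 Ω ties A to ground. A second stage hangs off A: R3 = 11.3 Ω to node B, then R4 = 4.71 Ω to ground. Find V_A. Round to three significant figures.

V_A ≈ 1.90 V

Node A sees R2 in parallel with the series input of stage 2, R3 + R4 = 16.01 Ω.
R2 ‖ (R3+R4) = 11.65 Ω.
First divider: V_A = V_supply · 11.65/(9.17 + 11.65) = 1.903 V.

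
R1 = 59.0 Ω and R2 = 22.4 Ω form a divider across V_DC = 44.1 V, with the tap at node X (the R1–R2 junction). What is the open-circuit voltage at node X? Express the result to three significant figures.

V_th ≈ 12.1 V

Open-circuit (no load on X): V_th = V_DC · R2/(R1 + R2) = 44.1 × 22.4/(59.00 + 22.4) = 12.14 V.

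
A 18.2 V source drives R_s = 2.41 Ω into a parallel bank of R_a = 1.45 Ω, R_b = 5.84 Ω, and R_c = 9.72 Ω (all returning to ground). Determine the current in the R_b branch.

I ≈ 0.938 A

Parallel bank: R_p = 1/(1/1.45 + 1/5.84 + 1/9.72) = 1.038 Ω.
V_A by voltage divider: V_A = 18.2 × 1.038/(2.41 + 1.038) = 5.478 V.
Branch current I = V_A/R_b = 5.478/5.84 = 0.9379 A.
(Check via current divider: I_total = 5.279 A; share G_k/ΣG = 0.1777 → same result.)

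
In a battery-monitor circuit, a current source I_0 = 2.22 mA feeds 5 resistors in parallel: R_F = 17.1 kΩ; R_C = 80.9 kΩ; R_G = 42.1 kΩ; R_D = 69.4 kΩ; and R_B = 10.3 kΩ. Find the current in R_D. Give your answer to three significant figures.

I ≈ 0.155 mA

Conductances: ΣG = 1/17.1 + 1/80.9 + 1/42.1 + 1/69.4 + 1/10.3 = 0.2061 (1/kΩ).
By the current-divider rule, I = I_0 · G_k/ΣG = 2.22 × 0.06992 = 0.1552 mA.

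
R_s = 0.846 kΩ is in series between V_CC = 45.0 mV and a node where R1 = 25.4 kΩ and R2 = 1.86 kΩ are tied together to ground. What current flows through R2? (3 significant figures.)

I ≈ 16.3 µA

Combine the parallel branches: R_p = (1/25.4 + 1/1.86)⁻¹ = 1.733 kΩ.
V_A = 45.0 × 1.733/2.579 = 30.24 mV.
Branch current I = V_A/R2 = 30.24/1.86 = 16.26 µA.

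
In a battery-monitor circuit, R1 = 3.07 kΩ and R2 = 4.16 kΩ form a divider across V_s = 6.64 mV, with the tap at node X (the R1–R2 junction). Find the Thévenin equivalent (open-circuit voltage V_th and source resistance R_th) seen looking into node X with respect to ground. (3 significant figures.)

V_th ≈ 3.82 mV, R_th ≈ 1.77 kΩ

Open-circuit (no load on X): V_th = V_s · R2/(R1 + R2) = 6.64 × 4.16/(3.070 + 4.16) = 3.821 mV.
With V_s suppressed (replaced by a short), R_th = R1 ‖ R2 = (3.070 × 4.16)/(3.070 + 4.16) = 1.766 kΩ.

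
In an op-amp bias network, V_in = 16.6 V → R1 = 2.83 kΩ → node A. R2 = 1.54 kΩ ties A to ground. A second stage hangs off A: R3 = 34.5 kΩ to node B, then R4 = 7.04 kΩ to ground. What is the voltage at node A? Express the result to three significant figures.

V_A ≈ 5.71 V

The second stage (R3 + R4 = 41.54 kΩ) loads node A in parallel with R2.
Effective lower resistance at A: R2 ‖ 41.54 = 1.485 kΩ.
V_A = 16.6 × 1.485/(2.83 + 1.485) = 5.713 V.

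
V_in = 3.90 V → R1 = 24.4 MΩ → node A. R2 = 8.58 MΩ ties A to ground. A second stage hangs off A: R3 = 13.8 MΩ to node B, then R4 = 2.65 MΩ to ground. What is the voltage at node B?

V_B ≈ 0.118 V

Node A sees R2 in parallel with the series input of stage 2, R3 + R4 = 16.45 MΩ.
Effective lower resistance at A: R2 ‖ 16.45 = 5.639 MΩ.
So V_A = 3.90 × 0.1877 = 0.7321 V.
Then the unloaded second divider: V_B = V_A × R4/(R3+R4) = 0.7321 × 0.1611 = 0.1179 V.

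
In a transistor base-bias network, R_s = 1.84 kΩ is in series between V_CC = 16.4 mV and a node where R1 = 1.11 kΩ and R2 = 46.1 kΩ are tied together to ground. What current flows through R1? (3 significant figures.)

Combine the parallel branches: R_p = (1/1.11 + 1/46.1)⁻¹ = 1.084 kΩ.
V_A = 16.4 × 1.084/2.924 = 6.080 mV.
Branch current I = V_A/R1 = 6.080/1.11 = 5.477 µA.

I ≈ 5.48 µA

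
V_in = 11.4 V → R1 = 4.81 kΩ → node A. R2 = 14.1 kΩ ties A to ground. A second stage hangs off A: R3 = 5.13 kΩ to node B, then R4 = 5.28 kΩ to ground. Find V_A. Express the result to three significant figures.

V_A ≈ 6.32 V

The second stage (R3 + R4 = 10.41 kΩ) loads node A in parallel with R2.
Effective lower resistance at A: R2 ‖ 10.41 = 5.989 kΩ.
So V_A = 11.4 × 0.5546 = 6.322 V.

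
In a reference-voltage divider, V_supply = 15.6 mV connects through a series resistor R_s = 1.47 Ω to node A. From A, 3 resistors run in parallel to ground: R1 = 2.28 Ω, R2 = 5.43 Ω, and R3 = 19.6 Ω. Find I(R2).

Parallel bank: R_p = 1/(1/2.28 + 1/5.43 + 1/19.6) = 1.484 Ω.
V_A = 15.6 × 1.484/2.954 = 7.837 mV.
I(R2) = V_A / R2 = 7.837/5.43 = 1.443 mA.

I ≈ 1.44 mA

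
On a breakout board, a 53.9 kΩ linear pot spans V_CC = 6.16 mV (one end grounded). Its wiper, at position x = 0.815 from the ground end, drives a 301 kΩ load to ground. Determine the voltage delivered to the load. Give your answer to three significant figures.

Lower segment x·R_p = 43.93 kΩ; upper segment (1−x)·R_p = 9.972 kΩ.
(x·R_p) ‖ R_L = 38.33 kΩ.
Then V_out = V_CC · 38.33/(9.972 + 38.33) = 4.888 mV.
(Unloaded: V_out = x·V_CC = 5.02 mV.)

V_out ≈ 4.89 mV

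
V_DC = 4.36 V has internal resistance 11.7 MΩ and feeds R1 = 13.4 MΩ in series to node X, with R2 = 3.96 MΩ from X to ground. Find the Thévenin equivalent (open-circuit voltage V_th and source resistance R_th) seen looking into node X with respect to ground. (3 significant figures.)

V_th ≈ 0.594 V, R_th ≈ 3.42 MΩ

R1' = 11.7 + 13.4 = 25.10 MΩ (source resistance + R1).
V_th is the unloaded tap voltage: V_DC · R2/(R1'+R2) = 4.36 × 0.1363 = 0.5941 V.
Looking into X with the source shorted: R_th = R1'·R2/(R1'+R2) = 25.10 × 3.96/29.06 = 3.420 MΩ.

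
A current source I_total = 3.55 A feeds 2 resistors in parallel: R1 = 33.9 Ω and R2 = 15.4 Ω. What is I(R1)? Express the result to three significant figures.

I ≈ 1.11 A

For two parallel branches, I_k = I_total · (other R)/(sum of R).
So I = 3.55 × 15.4/49.30 = 1.109 A.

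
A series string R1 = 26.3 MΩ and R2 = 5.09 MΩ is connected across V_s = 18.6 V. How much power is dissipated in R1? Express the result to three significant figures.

P ≈ 9.23 µW

Series current I = V_s/ΣR = 18.6/31.39 = 0.5925 µA.
P(R1) = I²·R1 = (0.5925)² × 26.3 = 9.234 µW.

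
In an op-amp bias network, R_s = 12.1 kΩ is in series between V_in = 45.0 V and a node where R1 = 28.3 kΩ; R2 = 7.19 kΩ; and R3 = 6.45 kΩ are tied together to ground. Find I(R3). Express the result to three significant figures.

Parallel bank: R_p = 1/(1/28.3 + 1/7.19 + 1/6.45) = 3.035 kΩ.
Node voltage V_A = V_in · R_p/(R_s + R_p) = 45.0 × 0.2005 = 9.025 V.
I(R3) = V_A / R3 = 9.025/6.45 = 1.399 mA.

I ≈ 1.40 mA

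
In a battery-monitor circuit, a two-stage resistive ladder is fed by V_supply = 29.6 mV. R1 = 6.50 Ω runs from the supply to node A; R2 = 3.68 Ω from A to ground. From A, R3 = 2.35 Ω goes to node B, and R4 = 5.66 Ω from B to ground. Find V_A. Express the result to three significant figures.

The second stage (R3 + R4 = 8.010 Ω) loads node A in parallel with R2.
Effective lower resistance at A: R2 ‖ 8.010 = 2.522 Ω.
V_A = 29.6 × 2.522/(6.50 + 2.522) = 8.273 mV.

V_A ≈ 8.27 mV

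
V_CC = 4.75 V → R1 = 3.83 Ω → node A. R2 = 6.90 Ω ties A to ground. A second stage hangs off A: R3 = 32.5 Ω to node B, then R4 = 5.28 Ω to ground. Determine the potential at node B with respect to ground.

Node A sees R2 in parallel with the series input of stage 2, R3 + R4 = 37.78 Ω.
R2 ‖ (R3+R4) = 5.834 Ω.
So V_A = 4.75 × 0.6037 = 2.868 V.
V_B = V_A × 0.1398 = 0.4008 V.

V_B ≈ 0.401 V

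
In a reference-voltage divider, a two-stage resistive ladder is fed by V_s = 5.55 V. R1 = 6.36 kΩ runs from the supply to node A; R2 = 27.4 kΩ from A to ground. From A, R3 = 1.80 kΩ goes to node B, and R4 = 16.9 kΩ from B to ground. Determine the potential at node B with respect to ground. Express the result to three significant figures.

Looking into the second stage from A: R3 + R4 = 18.70 kΩ appears in parallel with R2.
R2 ‖ (R3+R4) = 11.11 kΩ.
V_A = 5.55 × 11.11/(6.36 + 11.11) = 3.530 V.
V_B = V_A × 0.9037 = 3.190 V.

V_B ≈ 3.19 V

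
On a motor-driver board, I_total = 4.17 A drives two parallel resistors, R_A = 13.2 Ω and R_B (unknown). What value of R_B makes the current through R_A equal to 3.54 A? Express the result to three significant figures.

Two-branch current divider: I_A = I_total · R_B/(R_A + R_B).
3.54/4.17 = R_B/(R_A + R_B) → R_B = R_A · (0.8489)/(1 − 0.8489) = 13.2 × 5.619 = 74.17 Ω.

R_B ≈ 74.2 Ω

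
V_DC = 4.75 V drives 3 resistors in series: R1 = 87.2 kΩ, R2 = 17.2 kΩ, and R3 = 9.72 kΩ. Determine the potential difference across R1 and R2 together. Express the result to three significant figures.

V ≈ 4.35 V

Series total: ΣR = 87.2 + 17.2 + 9.72 = 114.1 kΩ.
R_{R1..R2} = 87.2 + 17.2 = 104.4 kΩ.
Voltage divider: V = V_DC · (104.4 / 114.1) = 4.75 × 0.9148 = 4.345 V.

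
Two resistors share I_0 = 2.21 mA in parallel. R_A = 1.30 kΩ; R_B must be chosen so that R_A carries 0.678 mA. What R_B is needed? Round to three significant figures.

Two-branch current divider: I_A = I_0 · R_B/(R_A + R_B).
With f = 0.3068, R_B = R_A · f/(1−f) = 1.30 × 0.4426 = 0.5753 kΩ.

R_B ≈ 0.575 kΩ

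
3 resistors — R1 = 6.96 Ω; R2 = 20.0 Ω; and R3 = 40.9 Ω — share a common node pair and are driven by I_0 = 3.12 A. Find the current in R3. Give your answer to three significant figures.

ΣG = 1/6.96 + 1/20.0 + 1/40.9 = 0.2181.
R3 takes the fraction G_k/ΣG = 0.02445/0.2181 = 0.1121, so I = 3.12 × 0.1121 = 0.3497 A.

I ≈ 0.350 A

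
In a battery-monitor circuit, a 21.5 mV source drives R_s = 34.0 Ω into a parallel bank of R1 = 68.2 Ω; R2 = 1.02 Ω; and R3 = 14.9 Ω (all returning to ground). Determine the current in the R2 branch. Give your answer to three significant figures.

I ≈ 0.568 mA

Equivalent of the parallel group: R_p = 0.9415 Ω.
V_A = 21.5 × 0.9415/34.94 = 0.5793 mV.
I(R2) = V_A / R2 = 0.5793/1.02 = 0.5679 mA.
(Equivalently: I_total = 0.6153 mA, then current-divider fraction G_k/ΣG = 0.9230.)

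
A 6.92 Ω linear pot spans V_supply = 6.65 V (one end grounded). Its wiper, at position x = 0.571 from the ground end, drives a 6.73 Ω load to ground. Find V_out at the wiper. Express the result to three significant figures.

The pot divides into 2.969 Ω above the wiper and 3.951 Ω below.
R_L loads the lower segment: effective lower R = 2.490 Ω.
V_out = 6.65 × 2.490/(2.969 + 2.490) = 3.033 V.
(Unloaded: V_out = x·V_supply = 3.80 V.)

V_out ≈ 3.03 V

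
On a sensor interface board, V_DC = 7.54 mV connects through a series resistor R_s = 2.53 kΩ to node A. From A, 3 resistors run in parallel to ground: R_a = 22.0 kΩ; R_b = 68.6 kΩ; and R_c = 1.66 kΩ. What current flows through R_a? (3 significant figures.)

I ≈ 0.128 µA

Combine the parallel branches: R_p = (1/22.0 + 1/68.6 + 1/1.66)⁻¹ = 1.510 kΩ.
V_A = 7.54 × 1.510/4.040 = 2.818 mV.
Branch current I = V_A/R_a = 2.818/22.0 = 0.1281 µA.
(Check via current divider: I_total = 1.867 µA; share G_k/ΣG = 0.06862 → same result.)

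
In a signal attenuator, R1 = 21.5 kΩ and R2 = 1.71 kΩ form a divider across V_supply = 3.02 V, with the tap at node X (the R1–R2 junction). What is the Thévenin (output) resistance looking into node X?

R_th ≈ 1.58 kΩ

Zeroing V_supply shorts the top of R1 to ground, so R_th = R1 ‖ R2 = 1.584 kΩ.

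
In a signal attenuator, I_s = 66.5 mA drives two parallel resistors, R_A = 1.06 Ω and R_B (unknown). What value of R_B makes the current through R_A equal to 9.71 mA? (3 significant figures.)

In a two-way split, I_A/I_s = R_B/(R_A + R_B).
9.71/66.5 = R_B/(R_A + R_B) → R_B = R_A · (0.1460)/(1 − 0.1460) = 1.06 × 0.1710 = 0.1812 Ω.

R_B ≈ 0.181 Ω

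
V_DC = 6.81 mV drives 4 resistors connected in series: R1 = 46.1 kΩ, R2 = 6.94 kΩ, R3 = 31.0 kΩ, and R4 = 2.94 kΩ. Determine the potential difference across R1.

V ≈ 3.61 mV

ΣR = 46.1 + 6.94 + 31.0 + 2.94 = 86.98 kΩ.
Voltage divider: V = V_DC · (46.10 / 86.98) = 6.81 × 0.5300 = 3.609 mV.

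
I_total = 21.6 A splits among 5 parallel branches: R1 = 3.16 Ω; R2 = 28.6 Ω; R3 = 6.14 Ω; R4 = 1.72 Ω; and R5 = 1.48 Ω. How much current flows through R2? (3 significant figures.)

I ≈ 0.426 A

Total conductance ΣG = 1/3.16 + 1/28.6 + 1/6.14 + 1/1.72 + 1/1.48 = 1.771 (units of 1/Ω).
Current divider: I(R2) = I_total · G_k/ΣG = 21.6 × (0.03497/1.771) = 21.6 × 0.01974 = 0.4264 A.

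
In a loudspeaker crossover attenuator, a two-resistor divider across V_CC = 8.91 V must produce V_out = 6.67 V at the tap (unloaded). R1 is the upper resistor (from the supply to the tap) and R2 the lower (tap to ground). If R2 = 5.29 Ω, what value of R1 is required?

The divider ratio is R2/(R1+R2) = 6.67/8.91 = 0.7486.
R1 = R2·(1/k − 1) = 5.29 × 0.3358 = 1.777 Ω.

R1 ≈ 1.78 Ω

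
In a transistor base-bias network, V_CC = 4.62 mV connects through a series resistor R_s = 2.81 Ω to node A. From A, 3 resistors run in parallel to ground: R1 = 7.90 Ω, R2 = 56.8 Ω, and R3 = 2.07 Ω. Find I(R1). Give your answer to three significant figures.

I ≈ 0.212 mA

Parallel bank: R_p = 1/(1/7.90 + 1/56.8 + 1/2.07) = 1.594 Ω.
V_A by voltage divider: V_A = 4.62 × 1.594/(2.81 + 1.594) = 1.672 mV.
Branch current I = V_A/R1 = 1.672/7.90 = 0.2117 mA.
(Check via current divider: I_total = 1.049 mA; share G_k/ΣG = 0.2018 → same result.)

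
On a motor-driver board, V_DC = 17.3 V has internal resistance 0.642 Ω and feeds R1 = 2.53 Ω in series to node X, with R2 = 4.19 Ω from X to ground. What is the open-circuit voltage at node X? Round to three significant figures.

R1' = 0.642 + 2.53 = 3.172 Ω (source resistance + R1).
With X open, the divider is unloaded: V_th = 17.3 × 4.19/7.362 = 9.846 V.

V_th ≈ 9.85 V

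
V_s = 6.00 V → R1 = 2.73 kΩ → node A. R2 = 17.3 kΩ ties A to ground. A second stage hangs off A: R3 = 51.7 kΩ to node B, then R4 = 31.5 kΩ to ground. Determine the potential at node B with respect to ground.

V_B ≈ 1.91 V

The second stage (R3 + R4 = 83.20 kΩ) loads node A in parallel with R2.
R2 ‖ (R3+R4) = 14.32 kΩ.
V_A = 6.00 × 14.32/(2.73 + 14.32) = 5.039 V.
V_B = V_A × 0.3786 = 1.908 V.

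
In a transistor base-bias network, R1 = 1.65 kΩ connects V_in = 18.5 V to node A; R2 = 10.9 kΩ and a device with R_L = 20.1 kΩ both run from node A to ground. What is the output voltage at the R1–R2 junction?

V_out ≈ 15.0 V

The load sits in parallel with R2, giving an effective lower resistance R2' = R2·R_L/(R2+R_L) = 7.067 kΩ.
Now apply the divider: V_out = 18.5 × 0.8107 = 15.00 V.
(Unloaded it would be 16.1 V; the load pulls it down.)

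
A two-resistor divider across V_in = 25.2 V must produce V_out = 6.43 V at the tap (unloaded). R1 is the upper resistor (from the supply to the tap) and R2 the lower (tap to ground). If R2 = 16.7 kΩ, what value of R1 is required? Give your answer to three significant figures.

Required fraction k = V_out/V_in = 0.2552.
R1 = R2·(1/k − 1) = 16.7 × 2.919 = 48.75 kΩ.

R1 ≈ 48.7 kΩ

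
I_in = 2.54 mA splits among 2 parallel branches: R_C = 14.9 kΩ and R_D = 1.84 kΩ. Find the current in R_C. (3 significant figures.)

I ≈ 0.279 mA

For two parallel branches, I_k = I_in · (other R)/(sum of R).
I(R_C) = 2.54 × 1.84/(14.9 + 1.84) = 2.54 × 0.1099 = 0.2792 mA.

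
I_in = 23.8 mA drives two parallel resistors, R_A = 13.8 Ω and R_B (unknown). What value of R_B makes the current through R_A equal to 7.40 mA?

R_B ≈ 6.23 Ω

The fraction through R_A equals R_B/(R_A+R_B).
With f = 0.3109, R_B = R_A · f/(1−f) = 13.8 × 0.4512 = 6.227 Ω.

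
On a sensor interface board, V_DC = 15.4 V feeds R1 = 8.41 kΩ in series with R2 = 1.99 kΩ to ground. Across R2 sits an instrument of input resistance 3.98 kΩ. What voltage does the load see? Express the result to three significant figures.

V_out ≈ 2.10 V

The load sits in parallel with R2, giving an effective lower resistance R2' = R2·R_L/(R2+R_L) = 1.327 kΩ.
Now apply the divider: V_out = 15.4 × 0.1363 = 2.098 V.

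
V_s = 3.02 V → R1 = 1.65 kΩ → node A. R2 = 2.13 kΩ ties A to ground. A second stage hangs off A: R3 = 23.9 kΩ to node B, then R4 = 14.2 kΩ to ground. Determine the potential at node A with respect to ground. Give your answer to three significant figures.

V_A ≈ 1.66 V

Node A sees R2 in parallel with the series input of stage 2, R3 + R4 = 38.10 kΩ.
Effective lower resistance at A: R2 ‖ 38.10 = 2.017 kΩ.
V_A = 3.02 × 2.017/(1.65 + 2.017) = 1.661 V.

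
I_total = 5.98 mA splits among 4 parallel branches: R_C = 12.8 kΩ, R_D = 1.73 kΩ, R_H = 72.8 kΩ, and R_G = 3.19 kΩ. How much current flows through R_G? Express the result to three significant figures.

I ≈ 1.91 mA

ΣG = 1/12.8 + 1/1.73 + 1/72.8 + 1/3.19 = 0.9834.
R_G takes the fraction G_k/ΣG = 0.3135/0.9834 = 0.3188, so I = 5.98 × 0.3188 = 1.906 mA.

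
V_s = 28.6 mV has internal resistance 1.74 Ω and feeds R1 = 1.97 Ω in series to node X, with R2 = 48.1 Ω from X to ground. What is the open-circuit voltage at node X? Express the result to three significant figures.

V_th ≈ 26.6 mV

R1' = 1.74 + 1.97 = 3.710 Ω (source resistance + R1).
V_th is the unloaded tap voltage: V_s · R2/(R1'+R2) = 28.6 × 0.9284 = 26.55 mV.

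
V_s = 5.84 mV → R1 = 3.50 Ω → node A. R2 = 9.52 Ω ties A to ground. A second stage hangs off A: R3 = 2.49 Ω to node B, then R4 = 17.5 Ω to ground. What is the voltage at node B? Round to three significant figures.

Node A sees R2 in parallel with the series input of stage 2, R3 + R4 = 19.99 Ω.
R2 ‖ (R3+R4) = 6.449 Ω.
First divider: V_A = V_s · 6.449/(3.50 + 6.449) = 3.785 mV.
Then the unloaded second divider: V_B = V_A × R4/(R3+R4) = 3.785 × 0.8754 = 3.314 mV.

V_B ≈ 3.31 mV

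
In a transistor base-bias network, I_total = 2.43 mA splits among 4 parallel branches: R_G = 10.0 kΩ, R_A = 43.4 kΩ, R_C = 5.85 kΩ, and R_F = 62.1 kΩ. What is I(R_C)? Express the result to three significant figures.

I ≈ 1.34 mA

Conductances: ΣG = 1/10.0 + 1/43.4 + 1/5.85 + 1/62.1 = 0.3101 (1/kΩ).
By the current-divider rule, I = I_total · G_k/ΣG = 2.43 × 0.5513 = 1.340 mA.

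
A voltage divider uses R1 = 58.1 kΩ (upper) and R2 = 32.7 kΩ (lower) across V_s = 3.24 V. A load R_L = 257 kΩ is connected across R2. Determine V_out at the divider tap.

V_out ≈ 1.08 V

R2 ‖ R_L = (32.7 × 257)/(32.7 + 257) = 29.01 kΩ.
Now apply the divider: V_out = 3.24 × 0.3330 = 1.079 V.
(Unloaded it would be 1.17 V; the load pulls it down.)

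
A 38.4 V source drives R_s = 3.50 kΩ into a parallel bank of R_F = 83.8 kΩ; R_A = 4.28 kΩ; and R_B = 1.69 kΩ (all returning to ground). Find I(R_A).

I ≈ 2.28 mA

Equivalent of the parallel group: R_p = 1.194 kΩ.
V_A by voltage divider: V_A = 38.4 × 1.194/(3.50 + 1.194) = 9.770 V.
I(R_A) = V_A / R_A = 9.770/4.28 = 2.283 mA.
(Check via current divider: I_total = 8.180 mA; share G_k/ΣG = 0.2790 → same result.)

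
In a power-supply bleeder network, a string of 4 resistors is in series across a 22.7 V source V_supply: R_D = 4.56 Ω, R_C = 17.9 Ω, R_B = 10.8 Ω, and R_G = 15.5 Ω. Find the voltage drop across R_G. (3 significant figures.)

ΣR = 4.56 + 17.9 + 10.8 + 15.5 = 48.76 Ω.
By the voltage-divider rule, V = 22.7 × 15.50/48.76 = 7.216 V.

V ≈ 7.22 V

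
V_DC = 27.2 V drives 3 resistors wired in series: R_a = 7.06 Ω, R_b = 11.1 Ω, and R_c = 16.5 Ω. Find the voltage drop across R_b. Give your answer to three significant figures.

V ≈ 8.71 V

Total series resistance ΣR = 7.06 + 11.1 + 16.5 = 34.66 Ω.
V = V_DC · R/ΣR = 27.2 × 0.3203 = 8.711 V.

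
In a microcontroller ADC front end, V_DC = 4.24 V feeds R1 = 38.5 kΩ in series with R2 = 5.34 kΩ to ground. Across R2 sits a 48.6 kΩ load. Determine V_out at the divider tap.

The load sits in parallel with R2, giving an effective lower resistance R2' = R2·R_L/(R2+R_L) = 4.811 kΩ.
Then V_out = V_DC · R2'/(R1 + R2') = 4.24 × 4.811/43.31 = 0.4710 V.

V_out ≈ 0.471 V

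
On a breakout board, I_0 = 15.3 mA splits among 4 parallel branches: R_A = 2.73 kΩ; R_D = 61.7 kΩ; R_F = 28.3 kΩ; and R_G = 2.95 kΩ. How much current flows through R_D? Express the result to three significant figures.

Total conductance ΣG = 1/2.73 + 1/61.7 + 1/28.3 + 1/2.95 = 0.7568 (units of 1/kΩ).
Current divider: I(R_D) = I_0 · G_k/ΣG = 15.3 × (0.01621/0.7568) = 15.3 × 0.02142 = 0.3276 mA.

I ≈ 0.328 mA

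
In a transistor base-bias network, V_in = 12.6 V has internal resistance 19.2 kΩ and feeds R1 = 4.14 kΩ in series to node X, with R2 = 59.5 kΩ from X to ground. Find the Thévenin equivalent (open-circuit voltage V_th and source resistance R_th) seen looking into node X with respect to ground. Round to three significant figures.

R1' = 19.2 + 4.14 = 23.34 kΩ (source resistance + R1).
With X open, the divider is unloaded: V_th = 12.6 × 59.5/82.84 = 9.050 V.
With V_in suppressed (replaced by a short), R_th = R1' ‖ R2 = (23.34 × 59.5)/(23.34 + 59.5) = 16.76 kΩ.

V_th ≈ 9.05 V, R_th ≈ 16.8 kΩ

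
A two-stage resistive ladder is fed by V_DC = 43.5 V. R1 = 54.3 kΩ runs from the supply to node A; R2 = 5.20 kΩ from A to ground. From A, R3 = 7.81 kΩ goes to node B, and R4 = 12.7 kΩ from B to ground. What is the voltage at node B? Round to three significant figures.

Looking into the second stage from A: R3 + R4 = 20.51 kΩ appears in parallel with R2.
R2 ‖ (R3+R4) = 4.148 kΩ.
V_A = 43.5 × 4.148/(54.3 + 4.148) = 3.087 V.
Then the unloaded second divider: V_B = V_A × R4/(R3+R4) = 3.087 × 0.6192 = 1.912 V.

V_B ≈ 1.91 V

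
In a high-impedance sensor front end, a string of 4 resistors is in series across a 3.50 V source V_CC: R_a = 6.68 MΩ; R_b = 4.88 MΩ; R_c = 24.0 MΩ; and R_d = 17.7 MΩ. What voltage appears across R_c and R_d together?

Total series resistance ΣR = 6.68 + 4.88 + 24.0 + 17.7 = 53.26 MΩ.
R_{R_c..R_d} = 24.0 + 17.7 = 41.70 MΩ.
By the voltage-divider rule, V = 3.50 × 41.70/53.26 = 2.740 V.

V ≈ 2.74 V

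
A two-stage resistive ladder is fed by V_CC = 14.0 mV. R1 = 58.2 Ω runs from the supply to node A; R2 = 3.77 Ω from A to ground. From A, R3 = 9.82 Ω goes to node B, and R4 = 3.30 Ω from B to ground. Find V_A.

V_A ≈ 0.671 mV

The second stage (R3 + R4 = 13.12 Ω) loads node A in parallel with R2.
R2 ‖ (R3+R4) = 2.929 Ω.
First divider: V_A = V_CC · 2.929/(58.2 + 2.929) = 0.6707 mV.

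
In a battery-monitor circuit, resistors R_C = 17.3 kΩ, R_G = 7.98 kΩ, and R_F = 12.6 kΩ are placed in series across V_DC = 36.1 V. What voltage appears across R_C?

V ≈ 16.5 V

Total series resistance ΣR = 17.3 + 7.98 + 12.6 = 37.88 kΩ.
V = V_DC · R/ΣR = 36.1 × 0.4567 = 16.49 V.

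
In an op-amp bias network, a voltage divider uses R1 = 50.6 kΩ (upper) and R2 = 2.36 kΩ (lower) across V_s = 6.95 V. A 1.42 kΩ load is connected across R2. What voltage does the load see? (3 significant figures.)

First combine the lower leg with the load: R2 ‖ R_L = 0.8866 kΩ.
Now apply the divider: V_out = 6.95 × 0.01722 = 0.1197 V.
(Unloaded it would be 0.310 V; the load pulls it down.)

V_out ≈ 0.120 V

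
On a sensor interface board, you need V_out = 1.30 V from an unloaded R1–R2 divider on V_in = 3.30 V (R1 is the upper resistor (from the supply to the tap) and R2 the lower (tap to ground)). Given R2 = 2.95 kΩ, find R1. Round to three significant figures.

The divider ratio is R2/(R1+R2) = 1.30/3.30 = 0.3939.
Rearranging, R1 = R2·(1−k)/k = 2.95 × 1.538 = 4.538 kΩ.

R1 ≈ 4.54 kΩ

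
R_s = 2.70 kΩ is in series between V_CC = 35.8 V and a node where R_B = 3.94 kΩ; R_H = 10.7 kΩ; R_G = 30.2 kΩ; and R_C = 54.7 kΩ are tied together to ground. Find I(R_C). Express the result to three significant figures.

Parallel bank: R_p = 1/(1/3.94 + 1/10.7 + 1/30.2 + 1/54.7) = 2.508 kΩ.
V_A = 35.8 × 2.508/5.208 = 17.24 V.
Branch current I = V_A/R_C = 17.24/54.7 = 0.3152 mA.
(Check via current divider: I_total = 6.874 mA; share G_k/ΣG = 0.04586 → same result.)

I ≈ 0.315 mA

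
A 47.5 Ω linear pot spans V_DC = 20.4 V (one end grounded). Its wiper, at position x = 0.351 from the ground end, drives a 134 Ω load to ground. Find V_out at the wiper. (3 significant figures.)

Split the track: R_lower = x·R_p = 16.67 Ω, R_upper = (1−x)·R_p = 30.83 Ω.
R_L loads the lower segment: effective lower R = 14.83 Ω.
V_out = 20.4 × 14.83/(30.83 + 14.83) = 6.625 V.

V_out ≈ 6.63 V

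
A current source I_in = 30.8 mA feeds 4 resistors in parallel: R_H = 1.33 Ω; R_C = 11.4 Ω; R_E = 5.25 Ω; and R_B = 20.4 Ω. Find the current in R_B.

I ≈ 1.40 mA

Conductances: ΣG = 1/1.33 + 1/11.4 + 1/5.25 + 1/20.4 = 1.079 (1/Ω).
By the current-divider rule, I = I_in · G_k/ΣG = 30.8 × 0.04543 = 1.399 mA.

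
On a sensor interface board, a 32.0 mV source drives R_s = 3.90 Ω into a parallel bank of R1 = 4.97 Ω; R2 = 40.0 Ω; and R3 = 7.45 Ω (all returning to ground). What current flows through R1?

I ≈ 2.68 mA

Parallel bank: R_p = 1/(1/4.97 + 1/40.0 + 1/7.45) = 2.774 Ω.
V_A = 32.0 × 2.774/6.674 = 13.30 mV.
I(R1) = V_A / R1 = 13.30/4.97 = 2.676 mA.
(Equivalently: I_total = 4.794 mA, then current-divider fraction G_k/ΣG = 0.5582.)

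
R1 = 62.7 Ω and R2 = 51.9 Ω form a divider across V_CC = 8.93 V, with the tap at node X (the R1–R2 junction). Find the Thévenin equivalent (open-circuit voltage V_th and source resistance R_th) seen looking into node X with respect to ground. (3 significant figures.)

V_th ≈ 4.04 V, R_th ≈ 28.4 Ω

With X open, the divider is unloaded: V_th = 8.93 × 51.9/114.6 = 4.044 V.
With V_CC suppressed (replaced by a short), R_th = R1 ‖ R2 = (62.70 × 51.9)/(62.70 + 51.9) = 28.40 Ω.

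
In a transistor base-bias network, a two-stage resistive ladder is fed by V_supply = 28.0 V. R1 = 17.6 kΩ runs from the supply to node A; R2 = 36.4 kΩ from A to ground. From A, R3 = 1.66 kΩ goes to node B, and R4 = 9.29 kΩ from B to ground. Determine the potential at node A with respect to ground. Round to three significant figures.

V_A ≈ 9.06 V

The second stage (R3 + R4 = 10.95 kΩ) loads node A in parallel with R2.
Effective lower resistance at A: R2 ‖ 10.95 = 8.418 kΩ.
So V_A = 28.0 × 0.3235 = 9.059 V.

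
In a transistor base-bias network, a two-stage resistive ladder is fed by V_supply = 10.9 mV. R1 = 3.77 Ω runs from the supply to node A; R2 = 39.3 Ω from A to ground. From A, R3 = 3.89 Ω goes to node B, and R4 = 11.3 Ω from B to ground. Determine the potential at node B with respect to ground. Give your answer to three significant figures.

Looking into the second stage from A: R3 + R4 = 15.19 Ω appears in parallel with R2.
Effective lower resistance at A: R2 ‖ 15.19 = 10.96 Ω.
First divider: V_A = V_supply · 10.96/(3.77 + 10.96) = 8.109 mV.
V_B = V_A × 0.7439 = 6.033 mV.

V_B ≈ 6.03 mV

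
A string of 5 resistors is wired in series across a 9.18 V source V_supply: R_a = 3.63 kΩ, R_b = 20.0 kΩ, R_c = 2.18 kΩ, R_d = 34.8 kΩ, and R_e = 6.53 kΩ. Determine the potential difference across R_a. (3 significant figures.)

V ≈ 0.496 V

Series total: ΣR = 3.63 + 20.0 + 2.18 + 34.8 + 6.53 = 67.14 kΩ.
Voltage divider: V = V_supply · (3.630 / 67.14) = 9.18 × 0.05407 = 0.4963 V.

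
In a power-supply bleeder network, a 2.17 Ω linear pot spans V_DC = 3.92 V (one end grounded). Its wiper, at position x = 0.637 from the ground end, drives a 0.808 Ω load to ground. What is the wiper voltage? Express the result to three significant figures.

Lower segment x·R_p = 1.382 Ω; upper segment (1−x)·R_p = 0.7877 Ω.
(x·R_p) ‖ R_L = 0.5099 Ω.
V_out = 3.92 × 0.5099/(0.7877 + 0.5099) = 1.540 V.

V_out ≈ 1.54 V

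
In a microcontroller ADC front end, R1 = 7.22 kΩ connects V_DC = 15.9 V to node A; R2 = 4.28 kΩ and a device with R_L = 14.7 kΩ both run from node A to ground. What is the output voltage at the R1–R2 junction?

V_out ≈ 5.00 V

The load sits in parallel with R2, giving an effective lower resistance R2' = R2·R_L/(R2+R_L) = 3.315 kΩ.
Voltage divider with the loaded lower leg: V_out = 15.9 × 3.315/(7.22 + 3.315) = 15.9 × 0.3147 = 5.003 V.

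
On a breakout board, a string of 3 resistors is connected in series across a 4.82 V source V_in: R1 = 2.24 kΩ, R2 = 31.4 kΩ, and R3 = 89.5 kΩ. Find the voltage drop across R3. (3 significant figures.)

ΣR = 2.24 + 31.4 + 89.5 = 123.1 kΩ.
By the voltage-divider rule, V = 4.82 × 89.50/123.1 = 3.503 V.

V ≈ 3.50 V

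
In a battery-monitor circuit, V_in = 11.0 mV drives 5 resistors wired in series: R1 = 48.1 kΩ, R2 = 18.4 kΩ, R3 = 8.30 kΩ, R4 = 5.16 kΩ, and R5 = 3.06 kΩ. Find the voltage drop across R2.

V ≈ 2.44 mV

Series total: ΣR = 48.1 + 18.4 + 8.30 + 5.16 + 3.06 = 83.02 kΩ.
Voltage divider: V = V_in · (18.40 / 83.02) = 11.0 × 0.2216 = 2.438 mV.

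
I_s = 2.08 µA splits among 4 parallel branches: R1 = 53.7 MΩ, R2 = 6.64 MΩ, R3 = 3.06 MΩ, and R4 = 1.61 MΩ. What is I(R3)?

I ≈ 0.608 µA

Total conductance ΣG = 1/53.7 + 1/6.64 + 1/3.06 + 1/1.61 = 1.117 (units of 1/MΩ).
Current divider: I(R3) = I_s · G_k/ΣG = 2.08 × (0.3268/1.117) = 2.08 × 0.2925 = 0.6085 µA.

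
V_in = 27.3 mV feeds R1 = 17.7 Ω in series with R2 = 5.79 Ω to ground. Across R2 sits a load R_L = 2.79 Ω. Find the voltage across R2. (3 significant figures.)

The load sits in parallel with R2, giving an effective lower resistance R2' = R2·R_L/(R2+R_L) = 1.883 Ω.
Then V_out = V_in · R2'/(R1 + R2') = 27.3 × 1.883/19.58 = 2.625 mV.

V_out ≈ 2.62 mV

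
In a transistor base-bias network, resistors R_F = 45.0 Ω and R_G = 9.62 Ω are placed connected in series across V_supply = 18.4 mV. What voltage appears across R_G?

V ≈ 3.24 mV

Total series resistance ΣR = 45.0 + 9.62 = 54.62 Ω.
V = V_supply · R/ΣR = 18.4 × 0.1761 = 3.241 mV.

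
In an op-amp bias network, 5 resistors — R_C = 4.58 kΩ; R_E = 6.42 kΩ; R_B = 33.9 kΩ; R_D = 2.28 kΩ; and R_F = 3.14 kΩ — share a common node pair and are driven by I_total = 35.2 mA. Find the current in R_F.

I ≈ 9.66 mA

Conductances: ΣG = 1/4.58 + 1/6.42 + 1/33.9 + 1/2.28 + 1/3.14 = 1.161 (1/kΩ).
By the current-divider rule, I = I_total · G_k/ΣG = 35.2 × 0.2744 = 9.658 mA.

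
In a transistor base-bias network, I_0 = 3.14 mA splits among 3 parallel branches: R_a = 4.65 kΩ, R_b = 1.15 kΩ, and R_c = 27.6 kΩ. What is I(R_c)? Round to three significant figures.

I ≈ 0.102 mA

Total conductance ΣG = 1/4.65 + 1/1.15 + 1/27.6 = 1.121 (units of 1/kΩ).
By the current-divider rule, I = I_0 · G_k/ΣG = 3.14 × 0.03233 = 0.1015 mA.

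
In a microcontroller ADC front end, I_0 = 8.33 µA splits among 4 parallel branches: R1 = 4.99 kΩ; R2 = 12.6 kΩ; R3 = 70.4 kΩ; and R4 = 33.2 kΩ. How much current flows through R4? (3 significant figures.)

I ≈ 0.774 µA

ΣG = 1/4.99 + 1/12.6 + 1/70.4 + 1/33.2 = 0.3241.
Current divider: I(R4) = I_0 · G_k/ΣG = 8.33 × (0.03012/0.3241) = 8.33 × 0.09294 = 0.7742 µA.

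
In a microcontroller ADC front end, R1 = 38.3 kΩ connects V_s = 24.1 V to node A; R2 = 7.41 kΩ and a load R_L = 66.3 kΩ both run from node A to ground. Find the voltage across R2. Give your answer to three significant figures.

V_out ≈ 3.57 V

R2 ‖ R_L = (7.41 × 66.3)/(7.41 + 66.3) = 6.665 kΩ.
Then V_out = V_s · R2'/(R1 + R2') = 24.1 × 6.665/44.97 = 3.572 V.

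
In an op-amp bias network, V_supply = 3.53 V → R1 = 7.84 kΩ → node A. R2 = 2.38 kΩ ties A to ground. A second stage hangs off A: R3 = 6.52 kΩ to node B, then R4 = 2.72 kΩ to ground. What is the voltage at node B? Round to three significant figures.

Looking into the second stage from A: R3 + R4 = 9.240 kΩ appears in parallel with R2.
Effective lower resistance at A: R2 ‖ 9.240 = 1.893 kΩ.
So V_A = 3.53 × 0.1945 = 0.6864 V.
Then the unloaded second divider: V_B = V_A × R4/(R3+R4) = 0.6864 × 0.2944 = 0.2021 V.

V_B ≈ 0.202 V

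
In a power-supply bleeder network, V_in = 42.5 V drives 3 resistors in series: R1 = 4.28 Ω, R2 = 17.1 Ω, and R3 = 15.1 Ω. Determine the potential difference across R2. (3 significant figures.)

Series total: ΣR = 4.28 + 17.1 + 15.1 = 36.48 Ω.
V = V_in · R/ΣR = 42.5 × 0.4688 = 19.92 V.

V ≈ 19.9 V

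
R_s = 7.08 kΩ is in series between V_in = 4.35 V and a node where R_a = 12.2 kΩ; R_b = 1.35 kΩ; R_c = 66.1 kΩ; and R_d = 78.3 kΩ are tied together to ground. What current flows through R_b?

Parallel bank: R_p = 1/(1/12.2 + 1/1.35 + 1/66.1 + 1/78.3) = 1.176 kΩ.
V_A by voltage divider: V_A = 4.35 × 1.176/(7.08 + 1.176) = 0.6195 V.
I(R_b) = V_A / R_b = 0.6195/1.35 = 0.4589 mA.

I ≈ 0.459 mA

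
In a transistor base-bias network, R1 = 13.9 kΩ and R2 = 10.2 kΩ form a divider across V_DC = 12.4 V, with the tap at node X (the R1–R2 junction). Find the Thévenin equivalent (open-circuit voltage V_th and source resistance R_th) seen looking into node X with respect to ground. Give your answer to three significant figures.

Open-circuit (no load on X): V_th = V_DC · R2/(R1 + R2) = 12.4 × 10.2/(13.90 + 10.2) = 5.248 V.
With V_DC suppressed (replaced by a short), R_th = R1 ‖ R2 = (13.90 × 10.2)/(13.90 + 10.2) = 5.883 kΩ.

V_th ≈ 5.25 V, R_th ≈ 5.88 kΩ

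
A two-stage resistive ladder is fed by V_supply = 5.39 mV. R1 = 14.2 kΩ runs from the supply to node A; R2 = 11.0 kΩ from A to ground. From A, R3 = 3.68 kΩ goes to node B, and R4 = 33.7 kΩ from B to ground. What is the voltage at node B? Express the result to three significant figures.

V_B ≈ 1.82 mV

Node A sees R2 in parallel with the series input of stage 2, R3 + R4 = 37.38 kΩ.
Effective lower resistance at A: R2 ‖ 37.38 = 8.499 kΩ.
First divider: V_A = V_supply · 8.499/(14.2 + 8.499) = 2.018 mV.
Stage 2 is unloaded, so V_B = V_A · R4/(R3+R4) = 2.018 × 33.7/37.38 = 1.819 mV.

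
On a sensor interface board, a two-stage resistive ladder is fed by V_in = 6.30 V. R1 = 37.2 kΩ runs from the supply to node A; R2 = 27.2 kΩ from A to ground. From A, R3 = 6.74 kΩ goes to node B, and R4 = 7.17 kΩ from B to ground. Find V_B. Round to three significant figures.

Node A sees R2 in parallel with the series input of stage 2, R3 + R4 = 13.91 kΩ.
Effective lower resistance at A: R2 ‖ 13.91 = 9.203 kΩ.
So V_A = 6.30 × 0.1983 = 1.250 V.
Then the unloaded second divider: V_B = V_A × R4/(R3+R4) = 1.250 × 0.5155 = 0.6441 V.

V_B ≈ 0.644 V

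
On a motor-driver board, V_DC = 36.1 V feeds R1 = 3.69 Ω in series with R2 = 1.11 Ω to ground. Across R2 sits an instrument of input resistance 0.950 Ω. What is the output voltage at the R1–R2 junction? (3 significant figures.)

V_out ≈ 4.40 V

R2 ‖ R_L = (1.11 × 0.950)/(1.11 + 0.950) = 0.5119 Ω.
Now apply the divider: V_out = 36.1 × 0.1218 = 4.398 V.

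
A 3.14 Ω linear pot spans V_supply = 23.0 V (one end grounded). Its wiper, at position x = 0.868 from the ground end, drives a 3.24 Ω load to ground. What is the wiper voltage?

The pot divides into 0.4145 Ω above the wiper and 2.726 Ω below.
(x·R_p) ‖ R_L = 1.480 Ω.
Loaded-divider output: V_out = 23.0 × 0.7813 = 17.97 V.

V_out ≈ 18.0 V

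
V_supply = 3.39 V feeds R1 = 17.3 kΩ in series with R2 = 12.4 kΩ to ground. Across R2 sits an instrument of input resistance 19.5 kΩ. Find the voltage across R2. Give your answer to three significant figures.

The load sits in parallel with R2, giving an effective lower resistance R2' = R2·R_L/(R2+R_L) = 7.580 kΩ.
Now apply the divider: V_out = 3.39 × 0.3047 = 1.033 V.

V_out ≈ 1.03 V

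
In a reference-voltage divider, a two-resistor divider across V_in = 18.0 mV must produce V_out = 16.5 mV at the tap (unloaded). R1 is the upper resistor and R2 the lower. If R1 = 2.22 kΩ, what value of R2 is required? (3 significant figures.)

R2 ≈ 24.4 kΩ

V_out/V_in = R2/(R1+R2) = 0.9167.
Rearranging, R2 = R1·k/(1−k) = 2.22 × 11.00 = 24.42 kΩ.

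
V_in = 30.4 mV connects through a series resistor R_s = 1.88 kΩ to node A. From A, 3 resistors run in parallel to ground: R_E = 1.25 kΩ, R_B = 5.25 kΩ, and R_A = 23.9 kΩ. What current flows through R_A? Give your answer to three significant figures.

Combine the parallel branches: R_p = (1/1.25 + 1/5.25 + 1/23.9)⁻¹ = 0.9687 kΩ.
V_A by voltage divider: V_A = 30.4 × 0.9687/(1.88 + 0.9687) = 10.34 mV.
I(R_A) = V_A / R_A = 10.34/23.9 = 0.4325 µA.

I ≈ 0.433 µA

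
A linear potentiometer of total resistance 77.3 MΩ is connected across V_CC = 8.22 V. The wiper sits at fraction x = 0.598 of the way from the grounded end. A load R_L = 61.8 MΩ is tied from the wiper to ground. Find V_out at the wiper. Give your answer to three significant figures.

V_out ≈ 3.78 V

Lower segment x·R_p = 46.23 MΩ; upper segment (1−x)·R_p = 31.07 MΩ.
Lower segment in parallel with the load: 46.23 ‖ 61.8 = 26.44 MΩ.
V_out = 8.22 × 26.44/(31.07 + 26.44) = 3.779 V.
(Unloaded: V_out = x·V_CC = 4.92 V.)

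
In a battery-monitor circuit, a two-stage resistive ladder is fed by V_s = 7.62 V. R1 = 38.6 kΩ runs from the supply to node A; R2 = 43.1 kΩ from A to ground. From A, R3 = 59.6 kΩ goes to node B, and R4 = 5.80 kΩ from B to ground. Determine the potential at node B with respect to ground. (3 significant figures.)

V_B ≈ 0.272 V

Node A sees R2 in parallel with the series input of stage 2, R3 + R4 = 65.40 kΩ.
Effective lower resistance at A: R2 ‖ 65.40 = 25.98 kΩ.
V_A = 7.62 × 25.98/(38.6 + 25.98) = 3.065 V.
Stage 2 is unloaded, so V_B = V_A · R4/(R3+R4) = 3.065 × 5.80/65.40 = 0.2719 V.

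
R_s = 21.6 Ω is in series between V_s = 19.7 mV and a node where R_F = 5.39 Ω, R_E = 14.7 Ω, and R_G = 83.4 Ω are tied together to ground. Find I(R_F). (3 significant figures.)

Equivalent of the parallel group: R_p = 3.766 Ω.
Node voltage V_A = V_s · R_p/(R_s + R_p) = 19.7 × 0.1485 = 2.925 mV.
I(R_F) = V_A / R_F = 2.925/5.39 = 0.5426 mA.

I ≈ 0.543 mA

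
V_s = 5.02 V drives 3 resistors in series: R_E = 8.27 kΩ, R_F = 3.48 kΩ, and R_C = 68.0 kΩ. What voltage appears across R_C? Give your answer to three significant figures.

Series total: ΣR = 8.27 + 3.48 + 68.0 = 79.75 kΩ.
V = V_s · R/ΣR = 5.02 × 0.8527 = 4.280 V.

V ≈ 4.28 V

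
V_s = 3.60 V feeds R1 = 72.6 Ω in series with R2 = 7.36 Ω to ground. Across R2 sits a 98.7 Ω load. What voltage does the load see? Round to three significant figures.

V_out ≈ 0.310 V

The load sits in parallel with R2, giving an effective lower resistance R2' = R2·R_L/(R2+R_L) = 6.849 Ω.
Then V_out = V_s · R2'/(R1 + R2') = 3.60 × 6.849/79.45 = 0.3104 V.
(Unloaded it would be 0.331 V; the load pulls it down.)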